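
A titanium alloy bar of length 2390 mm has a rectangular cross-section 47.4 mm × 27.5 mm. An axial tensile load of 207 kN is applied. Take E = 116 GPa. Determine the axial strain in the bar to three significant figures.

0.00137

A = 1304 mm².
σ = N/A = 158.8 MPa; ε = σ/E = 158.8/116000 = 1.369e-03.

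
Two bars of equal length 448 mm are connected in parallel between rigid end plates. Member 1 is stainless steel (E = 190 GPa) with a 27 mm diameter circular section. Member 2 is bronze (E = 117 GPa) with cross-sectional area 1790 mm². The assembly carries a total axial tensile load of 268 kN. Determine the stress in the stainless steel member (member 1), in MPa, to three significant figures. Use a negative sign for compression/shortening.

160 MPa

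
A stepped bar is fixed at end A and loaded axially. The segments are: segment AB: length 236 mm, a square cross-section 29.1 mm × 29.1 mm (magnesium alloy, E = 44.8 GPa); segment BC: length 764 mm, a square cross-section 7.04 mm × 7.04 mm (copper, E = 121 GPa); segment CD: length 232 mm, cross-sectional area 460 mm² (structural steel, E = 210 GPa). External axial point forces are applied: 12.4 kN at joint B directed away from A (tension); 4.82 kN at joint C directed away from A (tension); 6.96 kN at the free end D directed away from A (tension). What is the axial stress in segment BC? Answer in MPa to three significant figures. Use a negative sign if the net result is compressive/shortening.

Internal axial forces (sectioning from the free end, tension +): N_CD = 6.96 kN, N_BC = 11.78 kN, N_AB = 24.18 kN.
A_BC = 49.56 mm².
σ_BC = N_BC/A_BC = 11780/49.56 = 237.7 MPa.

238 MPa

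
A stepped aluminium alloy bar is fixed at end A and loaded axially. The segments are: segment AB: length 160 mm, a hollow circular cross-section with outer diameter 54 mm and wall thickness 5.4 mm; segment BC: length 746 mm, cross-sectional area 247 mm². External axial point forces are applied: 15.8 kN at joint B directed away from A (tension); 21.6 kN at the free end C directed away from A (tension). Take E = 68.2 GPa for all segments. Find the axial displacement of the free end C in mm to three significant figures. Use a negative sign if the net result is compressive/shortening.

1.06 mm

Internal axial forces (sectioning from the free end, tension +): N_BC = 21.6 kN, N_AB = 37.4 kN.
A_AB = 824.5 mm².
δ_AB = 37400·160/(824.5·68200) = 0.1064 mm
δ_BC = 21600·746/(247·68200) = 0.9566 mm
δ = Σδ_i = 1.063 mm.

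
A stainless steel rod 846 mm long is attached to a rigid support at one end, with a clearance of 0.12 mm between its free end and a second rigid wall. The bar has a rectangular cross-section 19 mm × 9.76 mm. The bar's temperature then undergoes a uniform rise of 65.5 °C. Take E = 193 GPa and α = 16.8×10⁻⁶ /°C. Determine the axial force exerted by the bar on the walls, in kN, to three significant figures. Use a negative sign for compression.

Free thermal expansion αLΔT = 16.8e-6 · 846 · 65.5 = 0.9309 mm.
The walls engage after the gap closes; constrained expansion = 0.9309 − 0.12 = 0.8109 mm.
The walls impose strain ε = −(0.8109)/846 = -9.5856e-04; σ = Eε = 193000 · -9.5856e-04 = -185 MPa.
Wall reaction R = σ·A = -185·185.4 = -34310 N = -34.31 kN.

-34.3 kN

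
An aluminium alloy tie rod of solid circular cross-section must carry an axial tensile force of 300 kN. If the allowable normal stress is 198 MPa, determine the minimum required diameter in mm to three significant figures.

43.9 mm

Required area A ≥ P/σ_allow = 300000/198 = 1515 mm².
For a solid circular section, d ≥ √(4A/π) = 43.92 mm.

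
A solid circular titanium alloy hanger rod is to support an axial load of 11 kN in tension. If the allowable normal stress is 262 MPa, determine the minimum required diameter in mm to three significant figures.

7.31 mm

Required area A ≥ P/σ_allow = 11000/262 = 41.98 mm².
For a solid circular section, d ≥ √(4A/π) = 7.311 mm.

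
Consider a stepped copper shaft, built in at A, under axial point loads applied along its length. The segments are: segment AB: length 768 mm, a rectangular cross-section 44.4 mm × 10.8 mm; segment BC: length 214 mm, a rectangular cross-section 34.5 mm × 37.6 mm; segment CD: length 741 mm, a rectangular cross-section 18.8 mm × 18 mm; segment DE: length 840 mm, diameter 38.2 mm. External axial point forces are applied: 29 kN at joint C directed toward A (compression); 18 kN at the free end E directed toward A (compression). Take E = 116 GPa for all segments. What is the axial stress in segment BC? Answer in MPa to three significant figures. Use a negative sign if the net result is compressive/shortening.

Internal axial forces (sectioning from the free end, tension +): N_DE = -18 kN, N_CD = -18 kN, N_BC = -47 kN, N_AB = -47 kN.
A_BC = 1297 mm².
σ_BC = N_BC/A_BC = -47000/1297 = -36.23 MPa.

-36.2 MPa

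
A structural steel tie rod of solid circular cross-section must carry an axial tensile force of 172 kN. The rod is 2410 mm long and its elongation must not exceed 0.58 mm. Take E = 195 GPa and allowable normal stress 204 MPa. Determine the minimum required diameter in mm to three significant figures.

Required area A ≥ P/σ_allow = 172000/204 = 843.1 mm².
For a solid circular section, d ≥ √(4A/π) = 32.76 mm.
Elongation limit: A ≥ PL/(Eδ_allow) = 172000·2410/(195000·0.58) = 3665 mm² ⇒ d ≥ 68.31 mm.
The elongation limit governs.

68.3 mm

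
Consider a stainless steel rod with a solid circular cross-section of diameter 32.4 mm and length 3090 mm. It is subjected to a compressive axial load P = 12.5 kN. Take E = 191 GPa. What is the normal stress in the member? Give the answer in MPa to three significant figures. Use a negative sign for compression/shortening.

-15.2 MPa

A = 824.5 mm².
σ = N/A = -12500/824.5 = -15.16 MPa.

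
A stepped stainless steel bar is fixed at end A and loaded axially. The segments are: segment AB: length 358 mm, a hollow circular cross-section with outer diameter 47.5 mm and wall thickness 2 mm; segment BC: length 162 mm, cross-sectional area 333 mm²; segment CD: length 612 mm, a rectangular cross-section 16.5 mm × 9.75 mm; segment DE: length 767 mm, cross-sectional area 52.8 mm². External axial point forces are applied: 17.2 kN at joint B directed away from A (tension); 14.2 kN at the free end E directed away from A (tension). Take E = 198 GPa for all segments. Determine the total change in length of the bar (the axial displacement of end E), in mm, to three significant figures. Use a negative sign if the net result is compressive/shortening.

Internal axial forces (sectioning from the free end, tension +): N_DE = 14.2 kN, N_CD = 14.2 kN, N_BC = 14.2 kN, N_AB = 31.4 kN.
A_AB = 285.9 mm².
A_CD = 160.9 mm².
δ_AB = 31400·358/(285.9·198000) = 0.1986 mm
δ_BC = 14200·162/(333·198000) = 0.03489 mm
δ_CD = 14200·612/(160.9·198000) = 0.2728 mm
δ_DE = 14200·767/(52.8·198000) = 1.042 mm
δ = Σδ_i = 1.548 mm.

1.55 mm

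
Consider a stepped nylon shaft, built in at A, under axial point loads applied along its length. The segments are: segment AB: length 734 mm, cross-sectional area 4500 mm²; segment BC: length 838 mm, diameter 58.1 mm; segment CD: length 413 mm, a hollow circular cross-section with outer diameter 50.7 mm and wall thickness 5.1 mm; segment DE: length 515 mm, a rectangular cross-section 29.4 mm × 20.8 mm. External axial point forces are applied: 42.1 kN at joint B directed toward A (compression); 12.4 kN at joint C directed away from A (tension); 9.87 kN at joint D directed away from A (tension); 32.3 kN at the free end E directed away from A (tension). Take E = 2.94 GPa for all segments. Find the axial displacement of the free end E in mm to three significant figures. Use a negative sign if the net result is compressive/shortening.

23.9 mm

Internal axial forces (sectioning from the free end, tension +): N_DE = 32.3 kN, N_CD = 42.17 kN, N_BC = 54.57 kN, N_AB = 12.47 kN.
A_BC = 2651 mm².
A_CD = 730.6 mm².
A_DE = 611.5 mm².
δ_AB = 12470·734/(4500·2940) = 0.6918 mm
δ_BC = 54570·838/(2651·2940) = 5.867 mm
δ_CD = 42170·413/(730.6·2940) = 8.108 mm
δ_DE = 32300·515/(611.5·2940) = 9.252 mm
δ = Σδ_i = 23.92 mm.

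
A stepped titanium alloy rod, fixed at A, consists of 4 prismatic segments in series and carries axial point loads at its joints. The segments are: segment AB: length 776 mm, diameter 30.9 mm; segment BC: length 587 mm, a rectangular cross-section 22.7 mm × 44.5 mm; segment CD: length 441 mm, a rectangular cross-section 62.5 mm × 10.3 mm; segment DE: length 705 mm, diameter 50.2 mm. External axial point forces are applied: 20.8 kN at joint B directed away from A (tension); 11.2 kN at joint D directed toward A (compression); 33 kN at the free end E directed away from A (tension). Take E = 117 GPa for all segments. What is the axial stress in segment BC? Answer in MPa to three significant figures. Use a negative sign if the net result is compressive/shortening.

21.6 MPa

Internal axial forces (sectioning from the free end, tension +): N_DE = 33 kN, N_CD = 21.8 kN, N_BC = 21.8 kN, N_AB = 42.6 kN.
A_BC = 1010 mm².
σ_BC = N_BC/A_BC = 21800/1010 = 21.58 MPa.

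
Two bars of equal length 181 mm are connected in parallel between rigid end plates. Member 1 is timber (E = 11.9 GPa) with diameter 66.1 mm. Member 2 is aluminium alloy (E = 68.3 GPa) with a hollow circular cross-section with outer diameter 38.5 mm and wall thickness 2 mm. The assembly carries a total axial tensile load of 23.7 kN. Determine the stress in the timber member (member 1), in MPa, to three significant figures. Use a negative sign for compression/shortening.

4.99 MPa

A_1 = 3432 mm².
A_2 = 229.3 mm².
Equal strain + equilibrium ⇒ each member carries load in proportion to AE: A₁E₁ = 40840000 N, A₂E₂ = 15660000 N, ΣAE = 56500000 N.
σ₁ = P·E₁/ΣAE = 23700·11900/56500000 = 4.992 MPa.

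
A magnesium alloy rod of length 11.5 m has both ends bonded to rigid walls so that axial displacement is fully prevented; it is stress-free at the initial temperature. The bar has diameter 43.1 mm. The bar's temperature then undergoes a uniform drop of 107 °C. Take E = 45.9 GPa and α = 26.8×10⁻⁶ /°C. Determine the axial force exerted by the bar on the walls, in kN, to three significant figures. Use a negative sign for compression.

Free thermal expansion αLΔT = 26.8e-6 · 11500 · -107 = -32.98 mm.
The walls impose strain ε = −(-32.98)/11500 = 2.8676e-03; σ = Eε = 45900 · 2.8676e-03 = 131.6 MPa.
Wall reaction R = σ·A = 131.6·1459 = 192000 N = 192 kN.

192 kN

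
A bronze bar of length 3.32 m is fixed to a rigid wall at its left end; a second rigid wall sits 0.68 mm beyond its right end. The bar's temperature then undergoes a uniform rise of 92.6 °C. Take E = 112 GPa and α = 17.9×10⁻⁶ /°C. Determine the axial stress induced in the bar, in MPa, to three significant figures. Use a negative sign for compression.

Free thermal expansion αLΔT = 17.9e-6 · 3320 · 92.6 = 5.503 mm.
The walls engage after the gap closes; constrained expansion = 5.503 − 0.68 = 4.823 mm.
The walls impose strain ε = −(4.823)/3320 = -1.4527e-03; σ = Eε = 112000 · -1.4527e-03 = -162.7 MPa.

-163 MPa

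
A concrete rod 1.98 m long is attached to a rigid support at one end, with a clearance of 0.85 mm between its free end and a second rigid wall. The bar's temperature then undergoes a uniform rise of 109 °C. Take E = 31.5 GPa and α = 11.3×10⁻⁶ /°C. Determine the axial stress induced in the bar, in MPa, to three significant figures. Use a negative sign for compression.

Free thermal expansion αLΔT = 11.3e-6 · 1980 · 109 = 2.439 mm.
The walls engage after the gap closes; constrained expansion = 2.439 − 0.85 = 1.589 mm.
The walls impose strain ε = −(1.589)/1980 = -8.0241e-04; σ = Eε = 31500 · -8.0241e-04 = -25.28 MPa.

-25.3 MPa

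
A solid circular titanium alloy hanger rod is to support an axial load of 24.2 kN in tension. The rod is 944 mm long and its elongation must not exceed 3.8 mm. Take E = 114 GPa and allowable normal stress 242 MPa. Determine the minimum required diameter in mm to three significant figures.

11.3 mm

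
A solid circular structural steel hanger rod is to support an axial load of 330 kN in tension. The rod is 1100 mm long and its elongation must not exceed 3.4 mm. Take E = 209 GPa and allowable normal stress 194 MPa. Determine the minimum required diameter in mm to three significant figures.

46.5 mm

Required area A ≥ P/σ_allow = 330000/194 = 1701 mm².
For a solid circular section, d ≥ √(4A/π) = 46.54 mm.
Elongation limit: A ≥ PL/(Eδ_allow) = 330000·1100/(209000·3.4) = 510.8 mm² ⇒ d ≥ 25.5 mm.
The stress limit governs.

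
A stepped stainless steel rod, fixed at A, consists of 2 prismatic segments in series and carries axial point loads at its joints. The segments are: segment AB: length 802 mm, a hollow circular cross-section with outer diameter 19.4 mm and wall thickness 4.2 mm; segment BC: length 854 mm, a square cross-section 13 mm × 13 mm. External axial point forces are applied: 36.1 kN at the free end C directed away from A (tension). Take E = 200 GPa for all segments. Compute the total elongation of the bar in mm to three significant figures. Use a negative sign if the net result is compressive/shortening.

Internal axial forces (sectioning from the free end, tension +): N_BC = 36.1 kN, N_AB = 36.1 kN.
A_AB = 200.6 mm².
A_BC = 169 mm².
δ_AB = 36100·802/(200.6·200000) = 0.7218 mm
δ_BC = 36100·854/(169·200000) = 0.9121 mm
δ = Σδ_i = 1.634 mm.

1.63 mm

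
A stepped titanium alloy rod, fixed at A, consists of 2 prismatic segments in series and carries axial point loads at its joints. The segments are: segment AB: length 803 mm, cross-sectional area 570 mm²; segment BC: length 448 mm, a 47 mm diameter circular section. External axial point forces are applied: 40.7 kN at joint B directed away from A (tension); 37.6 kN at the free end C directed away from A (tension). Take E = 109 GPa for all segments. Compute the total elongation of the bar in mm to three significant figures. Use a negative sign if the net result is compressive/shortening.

Internal axial forces (sectioning from the free end, tension +): N_BC = 37.6 kN, N_AB = 78.3 kN.
A_BC = 1735 mm².
δ_AB = 78300·803/(570·109000) = 1.012 mm
δ_BC = 37600·448/(1735·109000) = 0.08907 mm
δ = Σδ_i = 1.101 mm.

1.10 mm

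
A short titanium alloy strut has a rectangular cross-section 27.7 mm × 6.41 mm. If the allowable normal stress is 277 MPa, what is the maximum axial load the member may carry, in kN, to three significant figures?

A = 177.6 mm².
P_max = σ_allow · A = 277 · 177.6 = 49180 N = 49.18 kN.

49.2 kN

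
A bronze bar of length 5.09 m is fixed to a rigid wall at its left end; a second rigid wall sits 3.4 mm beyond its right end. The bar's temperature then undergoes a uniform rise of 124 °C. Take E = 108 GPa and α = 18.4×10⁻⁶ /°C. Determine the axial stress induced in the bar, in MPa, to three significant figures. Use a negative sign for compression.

Free thermal expansion αLΔT = 18.4e-6 · 5090 · 124 = 11.61 mm.
The walls engage after the gap closes; constrained expansion = 11.61 − 3.4 = 8.213 mm.
The walls impose strain ε = −(8.213)/5090 = -1.6136e-03; σ = Eε = 108000 · -1.6136e-03 = -174.3 MPa.

-174 MPa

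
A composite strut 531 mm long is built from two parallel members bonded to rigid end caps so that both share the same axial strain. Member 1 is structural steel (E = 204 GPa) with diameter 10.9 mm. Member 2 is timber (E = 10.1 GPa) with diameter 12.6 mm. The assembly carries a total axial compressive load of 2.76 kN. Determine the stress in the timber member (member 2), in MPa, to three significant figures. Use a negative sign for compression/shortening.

-1.37 MPa

A_1 = 93.31 mm².
A_2 = 124.7 mm².
Equal strain + equilibrium ⇒ each member carries load in proportion to AE: A₁E₁ = 19040000 N, A₂E₂ = 1259000 N, ΣAE = 20300000 N.
σ₂ = P·E₂/ΣAE = -2760·10100/20300000 = -1.374 MPa.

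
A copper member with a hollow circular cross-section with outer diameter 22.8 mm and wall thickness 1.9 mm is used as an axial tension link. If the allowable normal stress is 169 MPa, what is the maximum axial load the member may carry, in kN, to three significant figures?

A = 124.8 mm².
P_max = σ_allow · A = 169 · 124.8 = 21080 N = 21.08 kN.

21.1 kN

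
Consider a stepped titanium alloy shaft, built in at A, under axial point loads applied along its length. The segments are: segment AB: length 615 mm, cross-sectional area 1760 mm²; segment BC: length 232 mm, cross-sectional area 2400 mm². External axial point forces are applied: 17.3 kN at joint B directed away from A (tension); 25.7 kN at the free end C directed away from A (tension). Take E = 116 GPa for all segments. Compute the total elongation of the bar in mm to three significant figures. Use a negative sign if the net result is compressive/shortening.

Internal axial forces (sectioning from the free end, tension +): N_BC = 25.7 kN, N_AB = 43 kN.
δ_AB = 43000·615/(1760·116000) = 0.1295 mm
δ_BC = 25700·232/(2400·116000) = 0.02142 mm
δ = Σδ_i = 0.1509 mm.

0.151 mm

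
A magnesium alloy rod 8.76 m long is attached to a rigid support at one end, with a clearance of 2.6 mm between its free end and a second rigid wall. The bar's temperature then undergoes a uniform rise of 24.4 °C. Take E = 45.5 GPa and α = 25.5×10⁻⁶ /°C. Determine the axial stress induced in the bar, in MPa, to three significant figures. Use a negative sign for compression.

-14.8 MPa

Free thermal expansion αLΔT = 25.5e-6 · 8760 · 24.4 = 5.45 mm.
The walls engage after the gap closes; constrained expansion = 5.45 − 2.6 = 2.85 mm.
The walls impose strain ε = −(2.85)/8760 = -3.2540e-04; σ = Eε = 45500 · -3.2540e-04 = -14.81 MPa.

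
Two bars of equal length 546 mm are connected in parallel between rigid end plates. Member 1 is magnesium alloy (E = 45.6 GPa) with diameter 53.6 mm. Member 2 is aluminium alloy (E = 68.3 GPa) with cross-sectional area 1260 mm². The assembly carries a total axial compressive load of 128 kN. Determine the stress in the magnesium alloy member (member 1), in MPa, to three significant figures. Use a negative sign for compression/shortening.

A_1 = 2256 mm².
Equal strain + equilibrium ⇒ each member carries load in proportion to AE: A₁E₁ = 102900000 N, A₂E₂ = 86060000 N, ΣAE = 189000000 N.
σ₁ = P·E₁/ΣAE = -128000·45600/189000000 = -30.89 MPa.

-30.9 MPa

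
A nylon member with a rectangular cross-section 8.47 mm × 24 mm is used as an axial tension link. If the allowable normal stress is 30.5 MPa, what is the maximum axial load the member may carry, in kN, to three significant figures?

6.20 kN

A = 203.3 mm².
P_max = σ_allow · A = 30.5 · 203.3 = 6200 N = 6.2 kN.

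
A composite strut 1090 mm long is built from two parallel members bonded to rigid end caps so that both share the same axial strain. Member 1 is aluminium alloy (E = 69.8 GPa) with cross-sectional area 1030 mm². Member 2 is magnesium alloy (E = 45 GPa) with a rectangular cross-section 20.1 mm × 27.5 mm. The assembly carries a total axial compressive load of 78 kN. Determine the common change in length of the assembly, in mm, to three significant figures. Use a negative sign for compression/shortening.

A_2 = 552.8 mm².
Equal strain + equilibrium ⇒ each member carries load in proportion to AE: A₁E₁ = 71890000 N, A₂E₂ = 24870000 N, ΣAE = 96770000 N.
δ = PL/ΣAE = -78000·1090/96770000 = -0.8786 mm.

-0.879 mm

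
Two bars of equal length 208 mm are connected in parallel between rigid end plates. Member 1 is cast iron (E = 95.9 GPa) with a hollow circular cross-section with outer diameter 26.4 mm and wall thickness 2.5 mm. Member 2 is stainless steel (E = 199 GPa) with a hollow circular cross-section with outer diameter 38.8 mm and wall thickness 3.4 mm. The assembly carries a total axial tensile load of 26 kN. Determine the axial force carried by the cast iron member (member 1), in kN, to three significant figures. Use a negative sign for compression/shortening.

5.02 kN

A_1 = 187.7 mm².
A_2 = 378.1 mm².
Equal strain + equilibrium ⇒ each member carries load in proportion to AE: A₁E₁ = 18000000 N, A₂E₂ = 75250000 N, ΣAE = 93250000 N.
F₁ = P·A₁E₁/ΣAE = 26000·18000000/93250000 = 5019 N.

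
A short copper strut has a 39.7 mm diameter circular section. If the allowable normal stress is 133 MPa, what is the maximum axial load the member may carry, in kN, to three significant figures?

165 kN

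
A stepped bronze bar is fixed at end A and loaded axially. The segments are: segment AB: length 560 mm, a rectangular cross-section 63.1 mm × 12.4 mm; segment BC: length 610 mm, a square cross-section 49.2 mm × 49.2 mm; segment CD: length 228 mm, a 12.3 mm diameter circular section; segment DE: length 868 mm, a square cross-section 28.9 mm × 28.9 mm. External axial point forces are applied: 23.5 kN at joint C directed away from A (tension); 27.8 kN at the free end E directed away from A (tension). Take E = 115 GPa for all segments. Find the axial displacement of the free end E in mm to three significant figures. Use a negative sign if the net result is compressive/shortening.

1.15 mm

Internal axial forces (sectioning from the free end, tension +): N_DE = 27.8 kN, N_CD = 27.8 kN, N_BC = 51.3 kN, N_AB = 51.3 kN.
A_AB = 782.4 mm².
A_BC = 2421 mm².
A_CD = 118.8 mm².
A_DE = 835.2 mm².
δ_AB = 51300·560/(782.4·115000) = 0.3193 mm
δ_BC = 51300·610/(2421·115000) = 0.1124 mm
δ_CD = 27800·228/(118.8·115000) = 0.4639 mm
δ_DE = 27800·868/(835.2·115000) = 0.2512 mm
δ = Σδ_i = 1.147 mm.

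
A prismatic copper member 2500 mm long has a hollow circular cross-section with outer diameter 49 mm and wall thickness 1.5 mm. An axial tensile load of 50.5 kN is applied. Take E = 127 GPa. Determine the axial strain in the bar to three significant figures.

A = 223.8 mm².
σ = N/A = 225.6 MPa; ε = σ/E = 225.6/127000 = 1.776e-03.

0.00178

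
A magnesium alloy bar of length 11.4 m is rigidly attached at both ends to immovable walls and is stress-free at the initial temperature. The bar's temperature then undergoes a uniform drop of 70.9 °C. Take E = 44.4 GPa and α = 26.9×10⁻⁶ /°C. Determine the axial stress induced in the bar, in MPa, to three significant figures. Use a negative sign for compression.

84.7 MPa

Free thermal expansion αLΔT = 26.9e-6 · 11400 · -70.9 = -21.74 mm.
The walls impose strain ε = −(-21.74)/11400 = 1.9072e-03; σ = Eε = 44400 · 1.9072e-03 = 84.68 MPa.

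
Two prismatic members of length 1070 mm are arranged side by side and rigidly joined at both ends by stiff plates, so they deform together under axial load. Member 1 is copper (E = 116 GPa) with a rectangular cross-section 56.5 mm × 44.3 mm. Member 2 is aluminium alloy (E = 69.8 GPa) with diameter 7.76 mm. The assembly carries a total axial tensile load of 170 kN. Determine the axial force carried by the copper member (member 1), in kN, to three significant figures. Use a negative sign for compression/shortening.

168 kN

A_1 = 2503 mm².
A_2 = 47.29 mm².
Equal strain + equilibrium ⇒ each member carries load in proportion to AE: A₁E₁ = 290300000 N, A₂E₂ = 3301000 N, ΣAE = 293600000 N.
F₁ = P·A₁E₁/ΣAE = 170000·290300000/293600000 = 168100 N.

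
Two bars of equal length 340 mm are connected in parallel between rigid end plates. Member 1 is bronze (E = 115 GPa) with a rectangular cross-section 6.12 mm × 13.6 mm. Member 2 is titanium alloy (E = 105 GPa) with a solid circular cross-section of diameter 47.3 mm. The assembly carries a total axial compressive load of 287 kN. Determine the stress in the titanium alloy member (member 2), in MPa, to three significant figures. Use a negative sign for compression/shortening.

A_1 = 83.23 mm².
A_2 = 1757 mm².
Equal strain + equilibrium ⇒ each member carries load in proportion to AE: A₁E₁ = 9572000 N, A₂E₂ = 184500000 N, ΣAE = 194100000 N.
σ₂ = P·E₂/ΣAE = -287000·105000/194100000 = -155.3 MPa.

-155 MPa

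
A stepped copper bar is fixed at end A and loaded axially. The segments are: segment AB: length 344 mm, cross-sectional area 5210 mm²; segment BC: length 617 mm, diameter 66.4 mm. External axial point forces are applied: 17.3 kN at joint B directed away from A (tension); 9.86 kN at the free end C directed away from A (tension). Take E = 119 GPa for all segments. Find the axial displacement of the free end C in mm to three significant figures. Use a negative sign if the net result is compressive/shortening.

Internal axial forces (sectioning from the free end, tension +): N_BC = 9.86 kN, N_AB = 27.16 kN.
A_BC = 3463 mm².
δ_AB = 27160·344/(5210·119000) = 0.01507 mm
δ_BC = 9860·617/(3463·119000) = 0.01476 mm
δ = Σδ_i = 0.02983 mm.

0.0298 mm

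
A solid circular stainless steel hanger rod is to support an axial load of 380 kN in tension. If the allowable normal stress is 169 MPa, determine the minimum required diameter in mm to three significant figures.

Required area A ≥ P/σ_allow = 380000/169 = 2249 mm².
For a solid circular section, d ≥ √(4A/π) = 53.51 mm.

53.5 mm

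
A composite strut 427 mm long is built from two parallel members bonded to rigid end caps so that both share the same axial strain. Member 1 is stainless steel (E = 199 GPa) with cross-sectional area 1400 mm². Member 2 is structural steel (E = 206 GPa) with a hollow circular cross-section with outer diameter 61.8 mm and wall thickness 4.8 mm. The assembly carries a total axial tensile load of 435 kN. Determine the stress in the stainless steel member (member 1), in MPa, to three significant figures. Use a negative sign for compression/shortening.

190 MPa

A_2 = 859.5 mm².
Equal strain + equilibrium ⇒ each member carries load in proportion to AE: A₁E₁ = 278600000 N, A₂E₂ = 177100000 N, ΣAE = 455700000 N.
σ₁ = P·E₁/ΣAE = 435000·199000/455700000 = 190 MPa.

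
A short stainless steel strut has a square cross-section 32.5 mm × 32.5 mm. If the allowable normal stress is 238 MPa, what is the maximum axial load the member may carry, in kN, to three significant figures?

251 kN

A = 1056 mm².
P_max = σ_allow · A = 238 · 1056 = 251400 N = 251.4 kN.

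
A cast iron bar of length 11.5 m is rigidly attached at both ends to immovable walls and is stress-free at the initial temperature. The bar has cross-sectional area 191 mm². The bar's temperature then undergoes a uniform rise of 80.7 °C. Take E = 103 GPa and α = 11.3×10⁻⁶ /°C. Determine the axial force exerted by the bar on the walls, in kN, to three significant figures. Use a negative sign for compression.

Free thermal expansion αLΔT = 11.3e-6 · 11500 · 80.7 = 10.49 mm.
The walls impose strain ε = −(10.49)/11500 = -9.1191e-04; σ = Eε = 103000 · -9.1191e-04 = -93.93 MPa.
Wall reaction R = σ·A = -93.93·191 = -17940 N = -17.94 kN.

-17.9 kN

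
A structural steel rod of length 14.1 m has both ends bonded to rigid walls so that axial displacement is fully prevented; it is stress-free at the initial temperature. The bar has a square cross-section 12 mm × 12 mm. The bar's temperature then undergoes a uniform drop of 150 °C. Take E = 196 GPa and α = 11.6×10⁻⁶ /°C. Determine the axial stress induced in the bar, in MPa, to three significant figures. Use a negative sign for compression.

Free thermal expansion αLΔT = 11.6e-6 · 14100 · -150 = -24.53 mm.
The walls impose strain ε = −(-24.53)/14100 = 1.7400e-03; σ = Eε = 196000 · 1.7400e-03 = 341 MPa.

341 MPa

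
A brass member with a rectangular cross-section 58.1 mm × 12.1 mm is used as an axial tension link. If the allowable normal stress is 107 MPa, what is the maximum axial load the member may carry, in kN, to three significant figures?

A = 703 mm².
P_max = σ_allow · A = 107 · 703 = 75220 N = 75.22 kN.

75.2 kN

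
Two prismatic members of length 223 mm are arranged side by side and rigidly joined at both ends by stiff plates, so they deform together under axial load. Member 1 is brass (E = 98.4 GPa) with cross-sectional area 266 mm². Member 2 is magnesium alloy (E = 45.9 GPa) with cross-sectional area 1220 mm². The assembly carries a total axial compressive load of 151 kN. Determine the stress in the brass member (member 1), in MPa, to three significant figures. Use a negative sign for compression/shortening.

-181 MPa

Equal strain + equilibrium ⇒ each member carries load in proportion to AE: A₁E₁ = 26170000 N, A₂E₂ = 56000000 N, ΣAE = 82170000 N.
σ₁ = P·E₁/ΣAE = -151000·98400/82170000 = -180.8 MPa.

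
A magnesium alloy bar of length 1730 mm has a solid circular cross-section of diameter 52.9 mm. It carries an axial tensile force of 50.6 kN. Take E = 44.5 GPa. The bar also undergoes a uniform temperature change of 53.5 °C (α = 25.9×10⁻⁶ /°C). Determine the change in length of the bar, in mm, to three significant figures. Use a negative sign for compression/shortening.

3.29 mm

A = 2198 mm².
δ_mech = NL/(AE) = 50600·1730/(2198·44500) = 0.895 mm.
δ_thermal = αLΔT = 25.9e-6·1730·53.5 = 2.397 mm.
δ = δ_mech + δ_thermal = 3.292 mm.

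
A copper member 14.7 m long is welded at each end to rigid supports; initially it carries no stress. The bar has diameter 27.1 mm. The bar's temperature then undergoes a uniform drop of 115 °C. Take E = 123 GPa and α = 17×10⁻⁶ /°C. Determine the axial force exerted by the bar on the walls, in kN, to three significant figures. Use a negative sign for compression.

Free thermal expansion αLΔT = 17e-6 · 14700 · -115 = -28.74 mm.
The walls impose strain ε = −(-28.74)/14700 = 1.9550e-03; σ = Eε = 123000 · 1.9550e-03 = 240.5 MPa.
Wall reaction R = σ·A = 240.5·576.8 = 138700 N = 138.7 kN.

139 kN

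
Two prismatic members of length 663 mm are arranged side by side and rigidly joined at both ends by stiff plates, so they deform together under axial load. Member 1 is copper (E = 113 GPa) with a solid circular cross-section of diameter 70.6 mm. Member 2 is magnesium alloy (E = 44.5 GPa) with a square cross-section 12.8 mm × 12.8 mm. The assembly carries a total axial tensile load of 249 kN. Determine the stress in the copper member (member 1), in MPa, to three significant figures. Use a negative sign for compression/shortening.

A_1 = 3915 mm².
A_2 = 163.8 mm².
Equal strain + equilibrium ⇒ each member carries load in proportion to AE: A₁E₁ = 442400000 N, A₂E₂ = 7291000 N, ΣAE = 449700000 N.
σ₁ = P·E₁/ΣAE = 249000·113000/449700000 = 62.57 MPa.

62.6 MPa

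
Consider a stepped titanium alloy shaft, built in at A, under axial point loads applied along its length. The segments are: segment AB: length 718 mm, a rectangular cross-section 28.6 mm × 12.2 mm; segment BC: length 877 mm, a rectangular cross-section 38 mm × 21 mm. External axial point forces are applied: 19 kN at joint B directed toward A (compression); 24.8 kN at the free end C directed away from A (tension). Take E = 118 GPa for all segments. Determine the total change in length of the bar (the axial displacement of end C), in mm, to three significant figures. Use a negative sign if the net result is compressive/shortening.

Internal axial forces (sectioning from the free end, tension +): N_BC = 24.8 kN, N_AB = 5.8 kN.
A_AB = 348.9 mm².
A_BC = 798 mm².
δ_AB = 5800·718/(348.9·118000) = 0.1011 mm
δ_BC = 24800·877/(798·118000) = 0.231 mm
δ = Σδ_i = 0.3321 mm.

0.332 mm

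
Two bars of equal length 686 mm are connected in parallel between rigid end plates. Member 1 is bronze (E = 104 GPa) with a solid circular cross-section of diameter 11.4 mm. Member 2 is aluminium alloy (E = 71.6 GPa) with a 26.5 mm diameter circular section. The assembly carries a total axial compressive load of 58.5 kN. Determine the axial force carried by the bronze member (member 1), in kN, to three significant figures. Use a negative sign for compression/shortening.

A_1 = 102.1 mm².
A_2 = 551.5 mm².
Equal strain + equilibrium ⇒ each member carries load in proportion to AE: A₁E₁ = 10620000 N, A₂E₂ = 39490000 N, ΣAE = 50110000 N.
F₁ = P·A₁E₁/ΣAE = -58500·10620000/50110000 = -12390 N.

-12.4 kN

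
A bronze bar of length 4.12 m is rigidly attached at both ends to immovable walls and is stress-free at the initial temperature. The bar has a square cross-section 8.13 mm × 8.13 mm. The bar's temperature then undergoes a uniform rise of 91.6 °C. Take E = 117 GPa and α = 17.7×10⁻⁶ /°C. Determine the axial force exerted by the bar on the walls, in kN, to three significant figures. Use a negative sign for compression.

Free thermal expansion αLΔT = 17.7e-6 · 4120 · 91.6 = 6.68 mm.
The walls impose strain ε = −(6.68)/4120 = -1.6213e-03; σ = Eε = 117000 · -1.6213e-03 = -189.7 MPa.
Wall reaction R = σ·A = -189.7·66.1 = -12540 N = -12.54 kN.

-12.5 kN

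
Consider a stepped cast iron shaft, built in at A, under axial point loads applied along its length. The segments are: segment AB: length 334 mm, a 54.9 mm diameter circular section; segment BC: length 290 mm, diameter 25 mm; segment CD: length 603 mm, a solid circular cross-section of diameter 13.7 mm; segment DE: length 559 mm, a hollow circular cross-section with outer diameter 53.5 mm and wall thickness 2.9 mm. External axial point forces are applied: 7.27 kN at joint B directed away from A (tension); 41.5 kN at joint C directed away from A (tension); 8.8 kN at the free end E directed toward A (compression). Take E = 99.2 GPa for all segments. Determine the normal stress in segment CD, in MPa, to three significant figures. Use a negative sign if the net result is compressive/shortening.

-59.7 MPa

Internal axial forces (sectioning from the free end, tension +): N_DE = -8.8 kN, N_CD = -8.8 kN, N_BC = 32.7 kN, N_AB = 39.97 kN.
A_CD = 147.4 mm².
σ_CD = N_CD/A_CD = -8800/147.4 = -59.7 MPa.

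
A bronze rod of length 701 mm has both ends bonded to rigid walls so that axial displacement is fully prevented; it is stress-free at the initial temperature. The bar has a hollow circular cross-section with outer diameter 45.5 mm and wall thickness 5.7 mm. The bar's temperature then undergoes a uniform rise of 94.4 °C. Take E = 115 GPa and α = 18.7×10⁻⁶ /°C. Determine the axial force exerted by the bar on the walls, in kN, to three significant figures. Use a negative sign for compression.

-145 kN

Free thermal expansion αLΔT = 18.7e-6 · 701 · 94.4 = 1.237 mm.
The walls impose strain ε = −(1.237)/701 = -1.7653e-03; σ = Eε = 115000 · -1.7653e-03 = -203 MPa.
Wall reaction R = σ·A = -203·712.7 = -144700 N = -144.7 kN.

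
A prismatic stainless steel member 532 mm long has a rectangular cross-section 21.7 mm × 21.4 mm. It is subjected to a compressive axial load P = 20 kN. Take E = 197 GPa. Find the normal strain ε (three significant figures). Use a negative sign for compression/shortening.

A = 464.4 mm².
σ = N/A = -43.07 MPa; ε = σ/E = -43.07/197000 = -2.186e-04.

-2.19e-04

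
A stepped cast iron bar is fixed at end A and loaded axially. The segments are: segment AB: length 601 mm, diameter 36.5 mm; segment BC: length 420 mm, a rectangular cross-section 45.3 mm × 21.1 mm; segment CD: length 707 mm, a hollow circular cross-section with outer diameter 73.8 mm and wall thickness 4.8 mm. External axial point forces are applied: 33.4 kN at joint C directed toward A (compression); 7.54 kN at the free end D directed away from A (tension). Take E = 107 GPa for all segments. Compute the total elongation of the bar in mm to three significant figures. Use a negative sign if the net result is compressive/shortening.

Internal axial forces (sectioning from the free end, tension +): N_CD = 7.54 kN, N_BC = -25.86 kN, N_AB = -25.86 kN.
A_AB = 1046 mm².
A_BC = 955.8 mm².
A_CD = 1040 mm².
δ_AB = -25860·601/(1046·107000) = -0.1388 mm
δ_BC = -25860·420/(955.8·107000) = -0.1062 mm
δ_CD = 7540·707/(1040·107000) = 0.04788 mm
δ = Σδ_i = -0.1971 mm.

-0.197 mm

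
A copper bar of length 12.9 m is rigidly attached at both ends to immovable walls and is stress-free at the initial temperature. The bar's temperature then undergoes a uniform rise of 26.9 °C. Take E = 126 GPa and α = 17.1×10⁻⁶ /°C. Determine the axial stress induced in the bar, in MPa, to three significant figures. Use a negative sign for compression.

Free thermal expansion αLΔT = 17.1e-6 · 12900 · 26.9 = 5.934 mm.
The walls impose strain ε = −(5.934)/12900 = -4.5999e-04; σ = Eε = 126000 · -4.5999e-04 = -57.96 MPa.

-58.0 MPa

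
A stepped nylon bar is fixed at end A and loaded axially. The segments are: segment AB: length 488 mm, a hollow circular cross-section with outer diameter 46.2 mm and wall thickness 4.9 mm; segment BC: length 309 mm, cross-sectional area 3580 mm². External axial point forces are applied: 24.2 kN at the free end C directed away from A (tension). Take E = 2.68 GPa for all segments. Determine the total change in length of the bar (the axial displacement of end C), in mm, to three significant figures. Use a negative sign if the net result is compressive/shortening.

7.71 mm

Internal axial forces (sectioning from the free end, tension +): N_BC = 24.2 kN, N_AB = 24.2 kN.
A_AB = 635.8 mm².
δ_AB = 24200·488/(635.8·2680) = 6.931 mm
δ_BC = 24200·309/(3580·2680) = 0.7794 mm
δ = Σδ_i = 7.711 mm.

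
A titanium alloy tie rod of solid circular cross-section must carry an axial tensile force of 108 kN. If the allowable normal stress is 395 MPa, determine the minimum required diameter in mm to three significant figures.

18.7 mm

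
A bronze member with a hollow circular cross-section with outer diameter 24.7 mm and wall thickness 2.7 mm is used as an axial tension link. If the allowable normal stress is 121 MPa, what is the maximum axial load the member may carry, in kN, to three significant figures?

22.6 kN

A = 186.6 mm².
P_max = σ_allow · A = 121 · 186.6 = 22580 N = 22.58 kN.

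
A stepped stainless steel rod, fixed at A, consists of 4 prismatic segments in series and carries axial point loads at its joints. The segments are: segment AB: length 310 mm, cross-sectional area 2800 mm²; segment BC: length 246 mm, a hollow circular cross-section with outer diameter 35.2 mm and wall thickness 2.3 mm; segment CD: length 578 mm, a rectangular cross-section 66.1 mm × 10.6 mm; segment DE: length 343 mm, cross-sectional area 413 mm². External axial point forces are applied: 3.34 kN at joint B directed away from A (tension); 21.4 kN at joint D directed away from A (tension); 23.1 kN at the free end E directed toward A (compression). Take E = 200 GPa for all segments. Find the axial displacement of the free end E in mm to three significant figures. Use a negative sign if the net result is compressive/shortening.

Internal axial forces (sectioning from the free end, tension +): N_DE = -23.1 kN, N_CD = -1.7 kN, N_BC = -1.7 kN, N_AB = 1.64 kN.
A_BC = 237.7 mm².
A_CD = 700.7 mm².
δ_AB = 1640·310/(2800·200000) = 0.0009079 mm
δ_BC = -1700·246/(237.7·200000) = -0.008796 mm
δ_CD = -1700·578/(700.7·200000) = -0.007012 mm
δ_DE = -23100·343/(413·200000) = -0.09592 mm
δ = Σδ_i = -0.1108 mm.

-0.111 mm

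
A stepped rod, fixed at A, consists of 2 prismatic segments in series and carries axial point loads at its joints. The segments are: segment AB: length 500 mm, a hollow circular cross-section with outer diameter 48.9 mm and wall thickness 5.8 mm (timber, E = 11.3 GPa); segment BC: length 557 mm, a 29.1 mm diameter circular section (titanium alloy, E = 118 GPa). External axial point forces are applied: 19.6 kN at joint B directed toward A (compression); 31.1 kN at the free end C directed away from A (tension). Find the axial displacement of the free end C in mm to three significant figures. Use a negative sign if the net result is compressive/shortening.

0.869 mm

Internal axial forces (sectioning from the free end, tension +): N_BC = 31.1 kN, N_AB = 11.5 kN.
A_AB = 785.3 mm².
A_BC = 665.1 mm².
δ_AB = 11500·500/(785.3·11300) = 0.6479 mm
δ_BC = 31100·557/(665.1·118000) = 0.2207 mm
δ = Σδ_i = 0.8687 mm.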